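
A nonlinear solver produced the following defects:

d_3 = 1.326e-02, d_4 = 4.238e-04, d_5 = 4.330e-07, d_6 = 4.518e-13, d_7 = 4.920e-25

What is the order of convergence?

2

Consecutive ratios: d_7/d_6 = 4.920e-25/4.518e-13 = 1.08898e-12, d_6/d_5 = 4.518e-13/4.330e-07 = 1.04342e-06.
p ≈ ln(1.08898e-12)/ln(1.04342e-06) = -27.5458/-13.7730 ≈ 2.00.
So the convergence is quadratic (order 2).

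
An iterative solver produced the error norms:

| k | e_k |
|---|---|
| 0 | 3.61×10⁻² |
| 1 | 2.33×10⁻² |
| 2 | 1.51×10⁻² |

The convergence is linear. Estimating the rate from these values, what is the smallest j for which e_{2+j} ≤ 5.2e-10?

Rate ρ ≈ e_2/e_1 = 1.51×10⁻²/2.33×10⁻² = 0.6481.
After j more steps, e_{2+j} ≈ 1.51×10⁻²·ρ^j; need ρ^j ≤ 5.2e-10/1.51×10⁻² = 3.44371e-08.
j ≥ ln(3.44371e-08)/ln(0.6481) = -17.1841/-0.43371 = 39.621.
So 40 more iterations are needed.

40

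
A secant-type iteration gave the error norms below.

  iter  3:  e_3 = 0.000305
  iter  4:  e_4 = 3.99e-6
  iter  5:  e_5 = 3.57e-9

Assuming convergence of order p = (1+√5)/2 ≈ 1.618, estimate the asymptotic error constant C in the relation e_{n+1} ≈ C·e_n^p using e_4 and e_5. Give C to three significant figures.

1.94

C ≈ e_5 / e_4^1.618
  = 3.57e-9 / (3.99e-6)^1.618
  = 3.57e-9 / 1.83812e-09 ≈ 1.9422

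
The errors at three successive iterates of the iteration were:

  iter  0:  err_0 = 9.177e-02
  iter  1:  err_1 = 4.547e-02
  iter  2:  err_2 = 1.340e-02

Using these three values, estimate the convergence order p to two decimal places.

p ≈ ln(err_2/err_1) / ln(err_1/err_0)
  = ln(1.340e-02/4.547e-02) / ln(4.547e-02/9.177e-02)
  = ln(0.2947) / ln(0.495478)
  = -1.22180 / -0.70223 ≈ 1.73989

1.74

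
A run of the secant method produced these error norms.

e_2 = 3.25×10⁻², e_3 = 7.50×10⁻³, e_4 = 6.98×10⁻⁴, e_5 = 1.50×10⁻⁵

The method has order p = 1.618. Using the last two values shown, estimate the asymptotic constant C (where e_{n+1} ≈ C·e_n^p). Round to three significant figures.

1.92

C ≈ e_5 / e_4^1.618
  = 1.50×10⁻⁵ / (6.98×10⁻⁴)^1.618
  = 1.50×10⁻⁵ / 7.82273e-06 ≈ 1.9175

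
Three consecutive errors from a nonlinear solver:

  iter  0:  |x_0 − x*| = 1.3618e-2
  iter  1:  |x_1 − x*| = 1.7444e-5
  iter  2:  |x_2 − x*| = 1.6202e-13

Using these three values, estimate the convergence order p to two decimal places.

2.78

p ≈ ln(|x_2 − x*|/|x_1 − x*|) / ln(|x_1 − x*|/|x_0 − x*|)
  = ln(1.6202e-13/1.7444e-5) / ln(1.7444e-5/1.3618e-2)
  = ln(9.28801e-09) / ln(0.00128095)
  = -18.49454 / -6.66015 ≈ 2.77690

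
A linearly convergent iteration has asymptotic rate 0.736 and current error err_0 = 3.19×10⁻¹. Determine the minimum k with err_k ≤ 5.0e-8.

After k steps, err_k ≈ 3.19×10⁻¹·0.736^k.
Need 0.736^k ≤ 5.0e-8/3.19×10⁻¹ = 1.5674e-07.
k ≥ ln(1.5674e-07)/ln(0.736) = -15.6687/-0.30653 = 51.116.
Smallest integer k = 52.

52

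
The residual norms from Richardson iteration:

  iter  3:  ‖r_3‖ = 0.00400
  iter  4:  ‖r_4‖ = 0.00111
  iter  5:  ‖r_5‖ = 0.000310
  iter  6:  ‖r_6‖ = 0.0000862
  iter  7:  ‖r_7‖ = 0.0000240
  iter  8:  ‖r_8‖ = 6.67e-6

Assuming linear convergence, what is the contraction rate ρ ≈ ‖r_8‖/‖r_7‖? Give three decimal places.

ρ ≈ ‖r_8‖/‖r_7‖ = 6.67e-6/0.0000240 = 0.27792

0.278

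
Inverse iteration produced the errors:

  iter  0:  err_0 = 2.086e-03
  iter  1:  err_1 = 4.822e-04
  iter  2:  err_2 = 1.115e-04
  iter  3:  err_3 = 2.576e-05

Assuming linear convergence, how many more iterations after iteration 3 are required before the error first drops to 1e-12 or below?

12

Rate ρ ≈ err_3/err_2 = 2.576e-05/1.115e-04 = 0.2310.
After j more steps, err_{3+j} ≈ 2.576e-05·ρ^j; need ρ^j ≤ 1e-12/2.576e-05 = 3.88199e-08.
j ≥ ln(3.88199e-08)/ln(0.2310) = -17.0643/-1.46534 = 11.645.
So 12 more iterations are needed.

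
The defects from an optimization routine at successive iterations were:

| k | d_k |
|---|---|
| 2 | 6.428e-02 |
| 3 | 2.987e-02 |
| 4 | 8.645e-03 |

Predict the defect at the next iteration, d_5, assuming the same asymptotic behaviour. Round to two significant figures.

1.2e-3

First estimate the order: p ≈ ln(d_4/d_3) / ln(d_3/d_2) = ln(8.645e-03/2.987e-02)/ln(2.987e-02/6.428e-02) = ln(0.289421)/ln(0.464686) ≈ 1.6178.
Then d_5 ≈ d_4·(d_4/d_3)^p = 8.645e-03·(0.289421)^1.6178 = 8.645e-03·0.134544 ≈ 0.001163.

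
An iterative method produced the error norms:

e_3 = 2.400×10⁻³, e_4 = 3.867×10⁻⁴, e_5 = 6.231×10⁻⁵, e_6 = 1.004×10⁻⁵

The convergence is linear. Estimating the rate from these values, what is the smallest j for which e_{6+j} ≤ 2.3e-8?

Rate ρ ≈ e_6/e_5 = 1.004×10⁻⁵/6.231×10⁻⁵ = 0.1611.
After j more steps, e_{6+j} ≈ 1.004×10⁻⁵·ρ^j; need ρ^j ≤ 2.3e-8/1.004×10⁻⁵ = 0.00229084.
j ≥ ln(0.00229084)/ln(0.1611) = -6.0788/-1.82573 = 3.330.
So 4 more iterations are needed.

4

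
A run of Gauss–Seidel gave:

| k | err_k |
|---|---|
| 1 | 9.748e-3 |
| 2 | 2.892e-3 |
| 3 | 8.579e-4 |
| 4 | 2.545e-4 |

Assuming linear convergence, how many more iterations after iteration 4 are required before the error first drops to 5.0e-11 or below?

Rate ρ ≈ err_4/err_3 = 2.545e-4/8.579e-4 = 0.2967.
After j more steps, err_{4+j} ≈ 2.545e-4·ρ^j; need ρ^j ≤ 5.0e-11/2.545e-4 = 1.96464e-07.
j ≥ ln(1.96464e-07)/ln(0.2967) = -15.4428/-1.21503 = 12.710.
So 13 more iterations are needed.

13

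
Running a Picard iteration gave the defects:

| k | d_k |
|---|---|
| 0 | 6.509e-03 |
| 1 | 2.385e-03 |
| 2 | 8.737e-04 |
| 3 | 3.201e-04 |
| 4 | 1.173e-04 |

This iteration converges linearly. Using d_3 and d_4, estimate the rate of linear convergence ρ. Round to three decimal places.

ρ ≈ d_4/d_3 = 1.173e-04/3.201e-04 = 0.36645

0.366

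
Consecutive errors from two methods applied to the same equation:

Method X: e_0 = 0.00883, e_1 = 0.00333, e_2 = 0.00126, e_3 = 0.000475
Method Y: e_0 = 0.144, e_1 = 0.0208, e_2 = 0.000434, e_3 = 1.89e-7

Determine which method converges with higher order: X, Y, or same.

Method X: p ≈ ln(0.000475/0.00126)/ln(0.00126/0.00333) ≈ 1.00.
Method Y: p ≈ ln(1.89e-7/0.000434)/ln(0.000434/0.0208) ≈ 2.00.
Method Y has the higher order (≈2.0 vs ≈1.0).

Y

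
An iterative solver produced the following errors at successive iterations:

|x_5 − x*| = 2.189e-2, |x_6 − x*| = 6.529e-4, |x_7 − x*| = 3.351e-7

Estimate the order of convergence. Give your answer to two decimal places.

2.16

p ≈ ln(|x_7 − x*|/|x_6 − x*|) / ln(|x_6 − x*|/|x_5 − x*|)
  = ln(3.351e-7/6.529e-4) / ln(6.529e-4/2.189e-2)
  = ln(0.000513249) / ln(0.0298264)
  = -7.57475 / -3.51236 ≈ 2.15660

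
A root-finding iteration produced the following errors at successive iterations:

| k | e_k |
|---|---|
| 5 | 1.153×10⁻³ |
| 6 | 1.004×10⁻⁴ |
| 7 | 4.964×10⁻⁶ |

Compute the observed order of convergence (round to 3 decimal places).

1.232

p ≈ ln(e_7/e_6) / ln(e_6/e_5)
  = ln(4.964×10⁻⁶/1.004×10⁻⁴) / ln(1.004×10⁻⁴/1.153×10⁻³)
  = ln(0.0494422) / ln(0.0870772)
  = -3.006951 / -2.440960 ≈ 1.231872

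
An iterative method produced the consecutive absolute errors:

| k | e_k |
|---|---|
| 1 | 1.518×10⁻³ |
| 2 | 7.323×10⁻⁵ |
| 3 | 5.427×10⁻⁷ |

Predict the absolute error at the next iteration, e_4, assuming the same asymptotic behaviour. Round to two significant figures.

1.9e-10

First estimate the order: p ≈ ln(e_3/e_2) / ln(e_2/e_1) = ln(5.427×10⁻⁷/7.323×10⁻⁵)/ln(7.323×10⁻⁵/1.518×10⁻³) = ln(0.0074109)/ln(0.0482411) ≈ 1.6179.
Then e_4 ≈ e_3·(e_3/e_2)^p = 5.427×10⁻⁷·(0.0074109)^1.6179 = 5.427×10⁻⁷·0.00035782 ≈ 1.942e-10.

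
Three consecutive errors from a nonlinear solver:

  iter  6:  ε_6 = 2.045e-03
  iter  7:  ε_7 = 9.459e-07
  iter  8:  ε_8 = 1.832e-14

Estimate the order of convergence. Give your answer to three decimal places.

2.313

p ≈ ln(ε_8/ε_7) / ln(ε_7/ε_6)
  = ln(1.832e-14/9.459e-07) / ln(9.459e-07/2.045e-03)
  = ln(1.93678e-08) / ln(0.000462543)
  = -17.759654 / -7.678771 ≈ 2.312825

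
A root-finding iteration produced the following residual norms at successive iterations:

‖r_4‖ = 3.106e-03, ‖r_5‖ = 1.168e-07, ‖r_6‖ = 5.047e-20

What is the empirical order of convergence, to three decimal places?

p ≈ ln(‖r_6‖/‖r_5‖) / ln(‖r_5‖/‖r_4‖)
  = ln(5.047e-20/1.168e-07) / ln(1.168e-07/3.106e-03)
  = ln(4.32106e-13) / ln(3.76046e-05)
  = -28.470105 / -10.188384 ≈ 2.794369

2.794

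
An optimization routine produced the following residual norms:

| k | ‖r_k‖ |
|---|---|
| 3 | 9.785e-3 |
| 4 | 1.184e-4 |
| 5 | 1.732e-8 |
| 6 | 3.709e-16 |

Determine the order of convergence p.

2

Consecutive ratios: ‖r_6‖/‖r_5‖ = 3.709e-16/1.732e-8 = 2.14145e-08, ‖r_5‖/‖r_4‖ = 1.732e-8/1.184e-4 = 0.000146284.
p ≈ ln(2.14145e-08)/ln(0.000146284) = -17.6592/-8.8300 ≈ 2.00.
So the convergence is quadratic (order 2).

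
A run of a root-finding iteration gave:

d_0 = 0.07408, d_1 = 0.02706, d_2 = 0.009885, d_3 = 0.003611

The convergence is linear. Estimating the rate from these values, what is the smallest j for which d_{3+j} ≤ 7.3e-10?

Rate ρ ≈ d_3/d_2 = 0.003611/0.009885 = 0.3653.
After j more steps, d_{3+j} ≈ 0.003611·ρ^j; need ρ^j ≤ 7.3e-10/0.003611 = 2.0216e-07.
j ≥ ln(2.0216e-07)/ln(0.3653) = -15.4142/-1.00704 = 15.306.
So 16 more iterations are needed.

16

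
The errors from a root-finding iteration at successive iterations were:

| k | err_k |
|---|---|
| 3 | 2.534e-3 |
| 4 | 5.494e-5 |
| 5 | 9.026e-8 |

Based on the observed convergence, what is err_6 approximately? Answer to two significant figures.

2.0e-12

First estimate the order: p ≈ ln(err_5/err_4) / ln(err_4/err_3) = ln(9.026e-8/5.494e-5)/ln(5.494e-5/2.534e-3) = ln(0.00164288)/ln(0.0216811) ≈ 1.6734.
Then err_6 ≈ err_5·(err_5/err_4)^p = 9.026e-8·(0.00164288)^1.6734 = 9.026e-8·2.19076e-05 ≈ 1.977e-12.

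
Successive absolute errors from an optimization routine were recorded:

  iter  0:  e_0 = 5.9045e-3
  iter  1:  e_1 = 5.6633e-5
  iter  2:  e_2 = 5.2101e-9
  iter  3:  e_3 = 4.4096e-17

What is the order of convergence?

2

Consecutive ratios: e_3/e_2 = 4.4096e-17/5.2101e-9 = 8.46356e-09, e_2/e_1 = 5.2101e-9/5.6633e-5 = 9.19976e-05.
p ≈ ln(8.46356e-09)/ln(9.19976e-05) = -18.5875/-9.2937 ≈ 2.00.
So the convergence is quadratic (order 2).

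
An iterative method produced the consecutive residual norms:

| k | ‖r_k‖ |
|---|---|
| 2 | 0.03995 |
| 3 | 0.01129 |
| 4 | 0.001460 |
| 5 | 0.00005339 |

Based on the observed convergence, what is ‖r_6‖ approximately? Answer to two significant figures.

2.5e-7

First estimate the order: p ≈ ln(‖r_5‖/‖r_4‖) / ln(‖r_4‖/‖r_3‖) = ln(0.00005339/0.001460)/ln(0.001460/0.01129) = ln(0.0365685)/ln(0.129318) ≈ 1.6175.
Then ‖r_6‖ ≈ ‖r_5‖·(‖r_5‖/‖r_4‖)^p = 0.00005339·(0.0365685)^1.6175 = 0.00005339·0.00474052 ≈ 2.531e-07.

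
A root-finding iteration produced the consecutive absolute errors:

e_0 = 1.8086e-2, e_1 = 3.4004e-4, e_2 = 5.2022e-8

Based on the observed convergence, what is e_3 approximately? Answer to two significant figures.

First estimate the order: p ≈ ln(e_2/e_1) / ln(e_1/e_0) = ln(5.2022e-8/3.4004e-4)/ln(3.4004e-4/1.8086e-2) = ln(0.000152988)/ln(0.0188013) ≈ 2.2108.
Then e_3 ≈ e_2·(e_2/e_1)^p = 5.2022e-8·(0.000152988)^2.2108 = 5.2022e-8·3.67317e-09 ≈ 1.911e-16.

1.9e-16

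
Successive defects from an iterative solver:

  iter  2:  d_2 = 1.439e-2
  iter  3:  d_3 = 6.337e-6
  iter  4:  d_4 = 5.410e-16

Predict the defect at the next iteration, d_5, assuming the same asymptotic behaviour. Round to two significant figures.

3.4e-46

First estimate the order: p ≈ ln(d_4/d_3) / ln(d_3/d_2) = ln(5.410e-16/6.337e-6)/ln(6.337e-6/1.439e-2) = ln(8.53716e-11)/ln(0.000440375) ≈ 3.0000.
Then d_5 ≈ d_4·(d_4/d_3)^p = 5.410e-16·(8.53716e-11)^3.0000 = 5.410e-16·6.22215e-31 ≈ 3.366e-46.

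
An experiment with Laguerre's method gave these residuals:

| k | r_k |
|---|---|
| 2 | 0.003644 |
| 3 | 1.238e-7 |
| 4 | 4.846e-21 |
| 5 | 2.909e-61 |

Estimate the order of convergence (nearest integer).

Consecutive ratios: r_5/r_4 = 2.909e-61/4.846e-21 = 6.00289e-41, r_4/r_3 = 4.846e-21/1.238e-7 = 3.91438e-14.
p ≈ ln(6.00289e-41)/ln(3.91438e-14) = -92.6137/-30.8715 ≈ 3.00.
So the convergence is cubic (order 3).

3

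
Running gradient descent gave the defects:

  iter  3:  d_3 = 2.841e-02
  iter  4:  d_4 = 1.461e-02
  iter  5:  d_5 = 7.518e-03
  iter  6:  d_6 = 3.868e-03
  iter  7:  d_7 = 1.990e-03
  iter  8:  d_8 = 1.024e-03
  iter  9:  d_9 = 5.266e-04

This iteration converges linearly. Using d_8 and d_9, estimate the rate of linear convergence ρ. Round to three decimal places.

0.514

ρ ≈ d_9/d_8 = 5.266e-04/1.024e-03 = 0.51426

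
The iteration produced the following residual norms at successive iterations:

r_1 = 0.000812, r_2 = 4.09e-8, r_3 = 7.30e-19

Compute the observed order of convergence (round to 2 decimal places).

2.50

p ≈ ln(r_3/r_2) / ln(r_2/r_1)
  = ln(7.30e-19/4.09e-8) / ln(4.09e-8/0.000812)
  = ln(1.78484e-11) / ln(5.03695e-05)
  = -24.74911 / -9.89612 ≈ 2.50089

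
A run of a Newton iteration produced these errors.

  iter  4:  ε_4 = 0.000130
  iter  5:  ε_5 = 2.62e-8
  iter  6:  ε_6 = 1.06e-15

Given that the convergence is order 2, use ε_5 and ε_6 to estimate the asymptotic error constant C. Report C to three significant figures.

1.54

C ≈ ε_6 / ε_5^2
  = 1.06e-15 / (2.62e-8)^2
  = 1.06e-15 / 6.8644e-16 ≈ 1.5442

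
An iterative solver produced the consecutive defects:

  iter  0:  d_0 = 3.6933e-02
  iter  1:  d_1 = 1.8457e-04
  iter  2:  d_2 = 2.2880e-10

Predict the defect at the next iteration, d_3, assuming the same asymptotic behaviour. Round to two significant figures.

First estimate the order: p ≈ ln(d_2/d_1) / ln(d_1/d_0) = ln(2.2880e-10/1.8457e-04)/ln(1.8457e-04/3.6933e-02) = ln(1.23964e-06)/ln(0.00499743) ≈ 2.5667.
Then d_3 ≈ d_2·(d_2/d_1)^p = 2.2880e-10·(1.23964e-06)^2.5667 = 2.2880e-10·6.90656e-16 ≈ 1.58e-25.

1.6e-25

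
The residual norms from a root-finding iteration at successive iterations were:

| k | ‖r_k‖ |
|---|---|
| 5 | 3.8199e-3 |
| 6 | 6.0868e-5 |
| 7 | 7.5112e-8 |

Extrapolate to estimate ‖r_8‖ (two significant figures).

First estimate the order: p ≈ ln(‖r_7‖/‖r_6‖) / ln(‖r_6‖/‖r_5‖) = ln(7.5112e-8/6.0868e-5)/ln(6.0868e-5/3.8199e-3) = ln(0.00123401)/ln(0.0159344) ≈ 1.6180.
Then ‖r_8‖ ≈ ‖r_7‖·(‖r_7‖/‖r_6‖)^p = 7.5112e-8·(0.00123401)^1.6180 = 7.5112e-8·1.96677e-05 ≈ 1.477e-12.

1.5e-12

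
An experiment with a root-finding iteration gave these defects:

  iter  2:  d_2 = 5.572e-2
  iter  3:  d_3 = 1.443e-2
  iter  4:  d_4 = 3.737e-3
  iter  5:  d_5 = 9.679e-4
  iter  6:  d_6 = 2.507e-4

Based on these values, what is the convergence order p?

1

Consecutive ratios: d_6/d_5 = 2.507e-4/9.679e-4 = 0.259014, d_5/d_4 = 9.679e-4/3.737e-3 = 0.259005.
p ≈ ln(0.259014)/ln(0.259005) = -1.3509/-1.3509 ≈ 1.00.
So the convergence is linear (order 1).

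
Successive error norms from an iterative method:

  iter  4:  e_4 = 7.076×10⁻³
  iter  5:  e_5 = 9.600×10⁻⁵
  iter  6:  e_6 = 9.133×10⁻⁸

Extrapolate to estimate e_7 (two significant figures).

First estimate the order: p ≈ ln(e_6/e_5) / ln(e_5/e_4) = ln(9.133×10⁻⁸/9.600×10⁻⁵)/ln(9.600×10⁻⁵/7.076×10⁻³) = ln(0.000951354)/ln(0.013567) ≈ 1.6180.
Then e_7 ≈ e_6·(e_6/e_5)^p = 9.133×10⁻⁸·(0.000951354)^1.6180 = 9.133×10⁻⁸·1.29109e-05 ≈ 1.179e-12.

1.2e-12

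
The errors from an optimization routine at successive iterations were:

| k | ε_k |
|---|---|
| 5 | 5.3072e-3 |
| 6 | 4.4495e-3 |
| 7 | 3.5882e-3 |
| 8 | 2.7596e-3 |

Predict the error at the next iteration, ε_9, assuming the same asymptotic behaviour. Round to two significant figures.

2.0e-3

First estimate the order: p ≈ ln(ε_8/ε_7) / ln(ε_7/ε_6) = ln(2.7596e-3/3.5882e-3)/ln(3.5882e-3/4.4495e-3) = ln(0.769076)/ln(0.806428) ≈ 1.2204.
Then ε_9 ≈ ε_8·(ε_8/ε_7)^p = 2.7596e-3·(0.769076)^1.2204 = 2.7596e-3·0.725833 ≈ 0.002003.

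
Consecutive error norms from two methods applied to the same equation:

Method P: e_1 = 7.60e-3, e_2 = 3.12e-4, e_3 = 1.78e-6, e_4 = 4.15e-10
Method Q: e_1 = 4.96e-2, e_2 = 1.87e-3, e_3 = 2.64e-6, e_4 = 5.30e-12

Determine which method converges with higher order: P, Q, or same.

Q

Method P: p ≈ ln(4.15e-10/1.78e-6)/ln(1.78e-6/3.12e-4) ≈ 1.62.
Method Q: p ≈ ln(5.30e-12/2.64e-6)/ln(2.64e-6/1.87e-3) ≈ 2.00.
Method Q has the higher order (≈2.0 vs ≈1.6).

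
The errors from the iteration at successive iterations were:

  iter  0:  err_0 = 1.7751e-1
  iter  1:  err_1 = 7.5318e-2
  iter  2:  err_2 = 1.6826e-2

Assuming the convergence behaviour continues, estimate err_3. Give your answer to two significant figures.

First estimate the order: p ≈ ln(err_2/err_1) / ln(err_1/err_0) = ln(1.6826e-2/7.5318e-2)/ln(7.5318e-2/1.7751e-1) = ln(0.223399)/ln(0.424303) ≈ 1.7483.
Then err_3 ≈ err_2·(err_2/err_1)^p = 1.6826e-2·(0.223399)^1.7483 = 1.6826e-2·0.0727778 ≈ 0.001225.

1.2e-3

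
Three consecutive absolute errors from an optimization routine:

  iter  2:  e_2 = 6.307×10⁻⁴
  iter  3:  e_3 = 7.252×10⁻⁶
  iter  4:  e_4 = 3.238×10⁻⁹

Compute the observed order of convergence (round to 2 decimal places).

1.73

p ≈ ln(e_4/e_3) / ln(e_3/e_2)
  = ln(3.238×10⁻⁹/7.252×10⁻⁶) / ln(7.252×10⁻⁶/6.307×10⁻⁴)
  = ln(0.000446498) / ln(0.0114983)
  = -7.71408 / -4.46556 ≈ 1.72746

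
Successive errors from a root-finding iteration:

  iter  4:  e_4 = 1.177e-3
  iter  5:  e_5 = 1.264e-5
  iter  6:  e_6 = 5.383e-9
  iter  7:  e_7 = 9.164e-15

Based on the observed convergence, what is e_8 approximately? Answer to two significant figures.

1.2e-24

First estimate the order: p ≈ ln(e_7/e_6) / ln(e_6/e_5) = ln(9.164e-15/5.383e-9)/ln(5.383e-9/1.264e-5) = ln(1.7024e-06)/ln(0.00042587) ≈ 1.7115.
Then e_8 ≈ e_7·(e_7/e_6)^p = 9.164e-15·(1.7024e-06)^1.7115 = 9.164e-15·1.33802e-10 ≈ 1.226e-24.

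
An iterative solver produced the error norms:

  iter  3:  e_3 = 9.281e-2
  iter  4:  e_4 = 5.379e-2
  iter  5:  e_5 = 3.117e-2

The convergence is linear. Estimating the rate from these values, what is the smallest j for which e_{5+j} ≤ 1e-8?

28

Rate ρ ≈ e_5/e_4 = 3.117e-2/5.379e-2 = 0.5795.
After j more steps, e_{5+j} ≈ 3.117e-2·ρ^j; need ρ^j ≤ 1e-8/3.117e-2 = 3.20821e-07.
j ≥ ln(3.20821e-07)/ln(0.5795) = -14.9524/-0.54559 = 27.406.
So 28 more iterations are needed.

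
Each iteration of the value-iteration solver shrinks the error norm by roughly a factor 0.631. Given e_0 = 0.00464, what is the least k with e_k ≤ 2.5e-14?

57

After k steps, e_k ≈ 0.00464·0.631^k.
Need 0.631^k ≤ 2.5e-14/0.00464 = 5.38793e-12.
k ≥ ln(5.38793e-12)/ln(0.631) = -25.9469/-0.46045 = 56.351.
Smallest integer k = 57.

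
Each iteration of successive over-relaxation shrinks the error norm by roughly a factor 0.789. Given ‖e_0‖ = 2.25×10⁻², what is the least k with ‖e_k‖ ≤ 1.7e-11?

After k steps, ‖e_k‖ ≈ 2.25×10⁻²·0.789^k.
Need 0.789^k ≤ 1.7e-11/2.25×10⁻² = 7.55556e-10.
k ≥ ln(7.55556e-10)/ln(0.789) = -21.0036/-0.23699 = 88.627.
Smallest integer k = 89.

89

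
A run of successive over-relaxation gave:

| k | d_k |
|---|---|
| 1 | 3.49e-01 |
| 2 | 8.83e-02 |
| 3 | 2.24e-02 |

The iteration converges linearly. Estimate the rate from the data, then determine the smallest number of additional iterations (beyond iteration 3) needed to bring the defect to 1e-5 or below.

Rate ρ ≈ d_3/d_2 = 2.24e-02/8.83e-02 = 0.2537.
After j more steps, d_{3+j} ≈ 2.24e-02·ρ^j; need ρ^j ≤ 1e-5/2.24e-02 = 0.000446429.
j ≥ ln(0.000446429)/ln(0.2537) = -7.7142/-1.37160 = 5.624.
So 6 more iterations are needed.

6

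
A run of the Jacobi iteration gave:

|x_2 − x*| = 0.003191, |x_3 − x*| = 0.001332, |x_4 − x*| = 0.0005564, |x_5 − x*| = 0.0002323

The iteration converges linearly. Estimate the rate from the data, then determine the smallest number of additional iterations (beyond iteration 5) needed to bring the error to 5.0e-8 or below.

10

Rate ρ ≈ |x_5 − x*|/|x_4 − x*| = 0.0002323/0.0005564 = 0.4175.
After j more steps, |x_{5+j} − x*| ≈ 0.0002323·ρ^j; need ρ^j ≤ 5.0e-8/0.0002323 = 0.000215239.
j ≥ ln(0.000215239)/ln(0.4175) = -8.4438/-0.87347 = 9.667.
So 10 more iterations are needed.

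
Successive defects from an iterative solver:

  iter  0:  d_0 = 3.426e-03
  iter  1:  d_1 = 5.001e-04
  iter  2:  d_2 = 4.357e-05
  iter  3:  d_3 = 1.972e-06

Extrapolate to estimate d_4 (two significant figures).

First estimate the order: p ≈ ln(d_3/d_2) / ln(d_2/d_1) = ln(1.972e-06/4.357e-05)/ln(4.357e-05/5.001e-04) = ln(0.0452605)/ln(0.0871226) ≈ 1.2683.
Then d_4 ≈ d_3·(d_3/d_2)^p = 1.972e-06·(0.0452605)^1.2683 = 1.972e-06·0.0197264 ≈ 3.89e-08.

3.9e-8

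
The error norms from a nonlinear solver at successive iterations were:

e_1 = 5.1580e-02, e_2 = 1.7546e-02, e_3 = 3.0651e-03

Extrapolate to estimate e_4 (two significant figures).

First estimate the order: p ≈ ln(e_3/e_2) / ln(e_2/e_1) = ln(3.0651e-03/1.7546e-02)/ln(1.7546e-02/5.1580e-02) = ln(0.174689)/ln(0.340171) ≈ 1.6180.
Then e_4 ≈ e_3·(e_3/e_2)^p = 3.0651e-03·(0.174689)^1.6180 = 3.0651e-03·0.0594273 ≈ 0.0001822.

1.8e-4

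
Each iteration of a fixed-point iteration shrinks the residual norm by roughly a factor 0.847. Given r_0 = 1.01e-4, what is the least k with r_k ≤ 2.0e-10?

After k steps, r_k ≈ 1.01e-4·0.847^k.
Need 0.847^k ≤ 2.0e-10/1.01e-4 = 1.9802e-06.
k ≥ ln(1.9802e-06)/ln(0.847) = -13.1323/-0.16605 = 79.086.
Smallest integer k = 80.

80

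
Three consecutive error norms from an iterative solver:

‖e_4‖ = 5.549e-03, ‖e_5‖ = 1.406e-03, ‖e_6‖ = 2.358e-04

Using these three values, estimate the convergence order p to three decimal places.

p ≈ ln(‖e_6‖/‖e_5‖) / ln(‖e_5‖/‖e_4‖)
  = ln(2.358e-04/1.406e-03) / ln(1.406e-03/5.549e-03)
  = ln(0.16771) / ln(0.253379)
  = -1.785519 / -1.372869 ≈ 1.300575

1.301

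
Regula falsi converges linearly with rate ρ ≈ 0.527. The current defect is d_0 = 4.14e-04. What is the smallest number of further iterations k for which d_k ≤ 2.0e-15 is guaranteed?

After k steps, d_k ≈ 4.14e-04·0.527^k.
Need 0.527^k ≤ 2.0e-15/4.14e-04 = 4.83092e-12.
k ≥ ln(4.83092e-12)/ln(0.527) = -26.0560/-0.64055 = 40.678.
Smallest integer k = 41.

41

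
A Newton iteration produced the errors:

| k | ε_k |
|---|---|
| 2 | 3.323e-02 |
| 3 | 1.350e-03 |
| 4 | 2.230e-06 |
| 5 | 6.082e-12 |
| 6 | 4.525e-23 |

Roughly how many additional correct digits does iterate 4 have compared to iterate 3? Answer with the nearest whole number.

Digits gained ≈ log₁₀(ε_3/ε_4) = log₁₀(1.350e-03/2.230e-06) = log₁₀(605.381) ≈ 2.782.

3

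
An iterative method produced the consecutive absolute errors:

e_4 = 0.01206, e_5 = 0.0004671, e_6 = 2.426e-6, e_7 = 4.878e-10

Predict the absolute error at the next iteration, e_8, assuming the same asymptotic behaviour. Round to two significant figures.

5.1e-16

First estimate the order: p ≈ ln(e_7/e_6) / ln(e_6/e_5) = ln(4.878e-10/2.426e-6)/ln(2.426e-6/0.0004671) = ln(0.000201072)/ln(0.00519375) ≈ 1.6181.
Then e_8 ≈ e_7·(e_7/e_6)^p = 4.878e-10·(0.000201072)^1.6181 = 4.878e-10·1.04341e-06 ≈ 5.09e-16.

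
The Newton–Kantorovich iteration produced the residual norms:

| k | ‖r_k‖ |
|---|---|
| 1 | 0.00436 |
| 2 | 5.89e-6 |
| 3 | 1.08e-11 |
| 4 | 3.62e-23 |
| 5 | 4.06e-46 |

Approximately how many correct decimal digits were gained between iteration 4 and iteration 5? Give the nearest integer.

23

Digits gained ≈ log₁₀(‖r_4‖/‖r_5‖) = log₁₀(3.62e-23/4.06e-46) = log₁₀(8.91626e+22) ≈ 22.950.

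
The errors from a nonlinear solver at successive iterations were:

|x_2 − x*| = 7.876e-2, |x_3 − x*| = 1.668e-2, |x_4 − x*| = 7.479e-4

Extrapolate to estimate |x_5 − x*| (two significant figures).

1.5e-6

First estimate the order: p ≈ ln(|x_4 − x*|/|x_3 − x*|) / ln(|x_3 − x*|/|x_2 − x*|) = ln(7.479e-4/1.668e-2)/ln(1.668e-2/7.876e-2) = ln(0.0448381)/ln(0.211783) ≈ 2.0002.
Then |x_5 − x*| ≈ |x_4 − x*|·(|x_4 − x*|/|x_3 − x*|)^p = 7.479e-4·(0.0448381)^2.0002 = 7.479e-4·0.00200921 ≈ 1.503e-06.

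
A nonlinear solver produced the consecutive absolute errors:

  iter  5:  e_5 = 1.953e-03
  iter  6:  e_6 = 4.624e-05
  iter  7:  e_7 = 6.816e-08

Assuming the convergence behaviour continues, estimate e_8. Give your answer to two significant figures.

8.0e-13

First estimate the order: p ≈ ln(e_7/e_6) / ln(e_6/e_5) = ln(6.816e-08/4.624e-05)/ln(4.624e-05/1.953e-03) = ln(0.00147405)/ln(0.0236764) ≈ 1.7417.
Then e_8 ≈ e_7·(e_7/e_6)^p = 6.816e-08·(0.00147405)^1.7417 = 6.816e-08·1.17057e-05 ≈ 7.979e-13.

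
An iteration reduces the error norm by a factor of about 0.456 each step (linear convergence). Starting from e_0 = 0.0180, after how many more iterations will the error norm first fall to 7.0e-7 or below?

After k steps, e_k ≈ 0.0180·0.456^k.
Need 0.456^k ≤ 7.0e-7/0.0180 = 3.88889e-05.
k ≥ ln(3.88889e-05)/ln(0.456) = -10.1548/-0.78526 = 12.932.
Smallest integer k = 13.

13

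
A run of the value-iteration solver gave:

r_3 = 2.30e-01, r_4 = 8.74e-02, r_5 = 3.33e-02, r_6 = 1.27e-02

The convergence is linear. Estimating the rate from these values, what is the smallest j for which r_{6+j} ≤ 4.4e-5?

Rate ρ ≈ r_6/r_5 = 1.27e-02/3.33e-02 = 0.3814.
After j more steps, r_{6+j} ≈ 1.27e-02·ρ^j; need ρ^j ≤ 4.4e-5/1.27e-02 = 0.00346457.
j ≥ ln(0.00346457)/ln(0.3814) = -5.6652/-0.96391 = 5.877.
So 6 more iterations are needed.

6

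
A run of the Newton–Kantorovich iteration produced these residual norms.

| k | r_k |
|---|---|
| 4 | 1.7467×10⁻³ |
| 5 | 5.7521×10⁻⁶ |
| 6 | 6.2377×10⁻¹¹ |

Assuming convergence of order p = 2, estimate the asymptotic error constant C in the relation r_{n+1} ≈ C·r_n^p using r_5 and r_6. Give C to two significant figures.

C ≈ r_6 / r_5^2
  = 6.2377×10⁻¹¹ / (5.7521×10⁻⁶)^2
  = 6.2377×10⁻¹¹ / 3.30867e-11 ≈ 1.8853

1.9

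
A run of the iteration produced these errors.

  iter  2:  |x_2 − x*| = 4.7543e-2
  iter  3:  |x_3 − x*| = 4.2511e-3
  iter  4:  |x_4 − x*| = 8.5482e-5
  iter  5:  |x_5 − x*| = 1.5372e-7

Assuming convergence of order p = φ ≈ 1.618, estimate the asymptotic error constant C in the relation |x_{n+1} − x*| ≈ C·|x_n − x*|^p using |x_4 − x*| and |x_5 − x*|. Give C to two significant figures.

C ≈ |x_5 − x*| / |x_4 − x*|^1.618
  = 1.5372e-7 / (8.5482e-5)^1.618
  = 1.5372e-7 / 2.61682e-07 ≈ 0.58743

0.59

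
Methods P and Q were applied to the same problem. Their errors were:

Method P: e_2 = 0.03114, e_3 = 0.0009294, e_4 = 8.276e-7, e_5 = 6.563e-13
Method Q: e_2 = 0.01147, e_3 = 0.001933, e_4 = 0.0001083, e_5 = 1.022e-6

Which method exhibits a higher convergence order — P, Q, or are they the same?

P

Method P: p ≈ ln(6.563e-13/8.276e-7)/ln(8.276e-7/0.0009294) ≈ 2.00.
Method Q: p ≈ ln(1.022e-6/0.0001083)/ln(0.0001083/0.001933) ≈ 1.62.
Method P has the higher order (≈2.0 vs ≈1.6).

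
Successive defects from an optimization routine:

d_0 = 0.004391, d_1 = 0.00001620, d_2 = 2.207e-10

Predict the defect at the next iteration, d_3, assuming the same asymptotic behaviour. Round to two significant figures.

First estimate the order: p ≈ ln(d_2/d_1) / ln(d_1/d_0) = ln(2.207e-10/0.00001620)/ln(0.00001620/0.004391) = ln(1.36235e-05)/ln(0.00368936) ≈ 1.9998.
Then d_3 ≈ d_2·(d_2/d_1)^p = 2.207e-10·(1.36235e-05)^1.9998 = 2.207e-10·1.86016e-10 ≈ 4.105e-20.

4.1e-20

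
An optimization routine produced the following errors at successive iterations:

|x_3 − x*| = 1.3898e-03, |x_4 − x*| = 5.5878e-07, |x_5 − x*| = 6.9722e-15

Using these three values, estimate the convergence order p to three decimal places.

2.328

p ≈ ln(|x_5 − x*|/|x_4 − x*|) / ln(|x_4 − x*|/|x_3 − x*|)
  = ln(6.9722e-15/5.5878e-07) / ln(5.5878e-07/1.3898e-03)
  = ln(1.24775e-08) / ln(0.000402058)
  = -18.199339 / -7.818914 ≈ 2.327604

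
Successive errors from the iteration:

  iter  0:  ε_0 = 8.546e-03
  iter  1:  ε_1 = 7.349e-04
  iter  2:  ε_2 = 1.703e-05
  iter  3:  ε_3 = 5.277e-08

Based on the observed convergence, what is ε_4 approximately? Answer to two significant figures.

First estimate the order: p ≈ ln(ε_3/ε_2) / ln(ε_2/ε_1) = ln(5.277e-08/1.703e-05)/ln(1.703e-05/7.349e-04) = ln(0.00309865)/ln(0.0231732) ≈ 1.5344.
Then ε_4 ≈ ε_3·(ε_3/ε_2)^p = 5.277e-08·(0.00309865)^1.5344 = 5.277e-08·0.000141402 ≈ 7.462e-12.

7.5e-12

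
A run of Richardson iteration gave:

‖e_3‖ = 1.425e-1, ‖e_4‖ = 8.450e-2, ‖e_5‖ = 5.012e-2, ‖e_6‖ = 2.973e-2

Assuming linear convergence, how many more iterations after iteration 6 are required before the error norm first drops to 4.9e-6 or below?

Rate ρ ≈ ‖e_6‖/‖e_5‖ = 2.973e-2/5.012e-2 = 0.5932.
After j more steps, ‖e_{6+j}‖ ≈ 2.973e-2·ρ^j; need ρ^j ≤ 4.9e-6/2.973e-2 = 0.000164817.
j ≥ ln(0.000164817)/ln(0.5932) = -8.7107/-0.52222 = 16.680.
So 17 more iterations are needed.

17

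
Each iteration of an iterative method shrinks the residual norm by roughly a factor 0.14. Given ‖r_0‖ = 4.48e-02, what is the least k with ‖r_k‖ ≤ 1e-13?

After k steps, ‖r_k‖ ≈ 4.48e-02·0.14^k.
Need 0.14^k ≤ 1e-13/4.48e-02 = 2.23214e-12.
k ≥ ln(2.23214e-12)/ln(0.14) = -26.8281/-1.96611 = 13.645.
Smallest integer k = 14.

14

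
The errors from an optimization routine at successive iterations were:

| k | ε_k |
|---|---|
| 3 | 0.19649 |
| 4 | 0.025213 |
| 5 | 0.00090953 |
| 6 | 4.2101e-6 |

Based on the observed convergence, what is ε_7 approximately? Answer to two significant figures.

7.0e-10

First estimate the order: p ≈ ln(ε_6/ε_5) / ln(ε_5/ε_4) = ln(4.2101e-6/0.00090953)/ln(0.00090953/0.025213) = ln(0.00462887)/ln(0.0360739) ≈ 1.6180.
Then ε_7 ≈ ε_6·(ε_6/ε_5)^p = 4.2101e-6·(0.00462887)^1.6180 = 4.2101e-6·0.000167008 ≈ 7.031e-10.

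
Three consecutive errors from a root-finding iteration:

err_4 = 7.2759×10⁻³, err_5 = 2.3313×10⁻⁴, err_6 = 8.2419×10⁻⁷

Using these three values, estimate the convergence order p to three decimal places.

1.641

p ≈ ln(err_6/err_5) / ln(err_5/err_4)
  = ln(8.2419×10⁻⁷/2.3313×10⁻⁴) / ln(2.3313×10⁻⁴/7.2759×10⁻³)
  = ln(0.00353532) / ln(0.0320414)
  = -5.644951 / -3.440726 ≈ 1.640628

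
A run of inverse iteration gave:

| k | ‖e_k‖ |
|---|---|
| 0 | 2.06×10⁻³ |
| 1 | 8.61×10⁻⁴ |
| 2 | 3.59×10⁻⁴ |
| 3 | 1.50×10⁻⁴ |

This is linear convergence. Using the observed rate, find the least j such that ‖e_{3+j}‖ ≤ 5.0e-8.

10

Rate ρ ≈ ‖e_3‖/‖e_2‖ = 1.50×10⁻⁴/3.59×10⁻⁴ = 0.4178.
After j more steps, ‖e_{3+j}‖ ≈ 1.50×10⁻⁴·ρ^j; need ρ^j ≤ 5.0e-8/1.50×10⁻⁴ = 0.000333333.
j ≥ ln(0.000333333)/ln(0.4178) = -8.0064/-0.87275 = 9.174.
So 10 more iterations are needed.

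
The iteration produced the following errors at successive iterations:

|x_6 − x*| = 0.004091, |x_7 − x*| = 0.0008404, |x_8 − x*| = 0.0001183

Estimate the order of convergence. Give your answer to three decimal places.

p ≈ ln(|x_8 − x*|/|x_7 − x*|) / ln(|x_7 − x*|/|x_6 − x*|)
  = ln(0.0001183/0.0008404) / ln(0.0008404/0.004091)
  = ln(0.140766) / ln(0.205427)
  = -1.960656 / -1.582665 ≈ 1.238832

1.239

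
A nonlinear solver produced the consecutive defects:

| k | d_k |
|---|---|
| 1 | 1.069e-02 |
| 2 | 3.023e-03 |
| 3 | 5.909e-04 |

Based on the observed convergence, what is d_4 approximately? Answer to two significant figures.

First estimate the order: p ≈ ln(d_3/d_2) / ln(d_2/d_1) = ln(5.909e-04/3.023e-03)/ln(3.023e-03/1.069e-02) = ln(0.195468)/ln(0.282788) ≈ 1.2924.
Then d_4 ≈ d_3·(d_3/d_2)^p = 5.909e-04·(0.195468)^1.2924 = 5.909e-04·0.121279 ≈ 7.166e-05.

7.2e-5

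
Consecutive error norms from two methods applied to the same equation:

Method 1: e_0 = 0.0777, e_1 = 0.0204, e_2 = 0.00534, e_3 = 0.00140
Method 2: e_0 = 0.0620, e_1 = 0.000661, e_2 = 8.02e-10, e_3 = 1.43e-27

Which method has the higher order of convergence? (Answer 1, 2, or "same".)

Method 1: p ≈ ln(0.00140/0.00534)/ln(0.00534/0.0204) ≈ 1.00.
Method 2: p ≈ ln(1.43e-27/8.02e-10)/ln(8.02e-10/0.000661) ≈ 3.00.
Method 2 has the higher order (≈3.0 vs ≈1.0).

2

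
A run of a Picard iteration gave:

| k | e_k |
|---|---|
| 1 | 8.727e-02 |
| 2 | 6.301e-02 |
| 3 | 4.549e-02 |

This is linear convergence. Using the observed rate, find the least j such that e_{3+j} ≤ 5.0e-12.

Rate ρ ≈ e_3/e_2 = 4.549e-02/6.301e-02 = 0.7219.
After j more steps, e_{3+j} ≈ 4.549e-02·ρ^j; need ρ^j ≤ 5.0e-12/4.549e-02 = 1.09914e-10.
j ≥ ln(1.09914e-10)/ln(0.7219) = -22.9313/-0.32587 = 70.369.
So 71 more iterations are needed.

71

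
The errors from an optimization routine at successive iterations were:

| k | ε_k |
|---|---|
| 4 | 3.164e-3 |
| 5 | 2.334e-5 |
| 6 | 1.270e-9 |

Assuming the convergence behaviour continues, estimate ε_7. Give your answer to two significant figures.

First estimate the order: p ≈ ln(ε_6/ε_5) / ln(ε_5/ε_4) = ln(1.270e-9/2.334e-5)/ln(2.334e-5/3.164e-3) = ln(5.4413e-05)/ln(0.00737674) ≈ 2.0000.
Then ε_7 ≈ ε_6·(ε_6/ε_5)^p = 1.270e-9·(5.4413e-05)^2.0000 = 1.270e-9·2.96077e-09 ≈ 3.76e-18.

3.8e-18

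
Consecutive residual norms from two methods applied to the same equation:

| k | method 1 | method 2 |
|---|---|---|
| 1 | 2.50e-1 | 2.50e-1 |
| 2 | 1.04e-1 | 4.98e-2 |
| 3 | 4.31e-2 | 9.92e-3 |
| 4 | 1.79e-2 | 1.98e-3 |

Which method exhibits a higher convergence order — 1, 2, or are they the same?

Method 1: p ≈ ln(1.79e-2/4.31e-2)/ln(4.31e-2/1.04e-1) ≈ 1.00.
Method 2: p ≈ ln(1.98e-3/9.92e-3)/ln(9.92e-3/4.98e-2) ≈ 1.00.
Both orders ≈ 1.0 — effectively the same.

same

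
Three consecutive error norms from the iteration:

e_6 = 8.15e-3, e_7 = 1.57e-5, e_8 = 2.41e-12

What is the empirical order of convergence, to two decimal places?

p ≈ ln(e_8/e_7) / ln(e_7/e_6)
  = ln(2.41e-12/1.57e-5) / ln(1.57e-5/8.15e-3)
  = ln(1.53503e-07) / ln(0.00192638)
  = -15.68955 / -6.25211 ≈ 2.50948

2.51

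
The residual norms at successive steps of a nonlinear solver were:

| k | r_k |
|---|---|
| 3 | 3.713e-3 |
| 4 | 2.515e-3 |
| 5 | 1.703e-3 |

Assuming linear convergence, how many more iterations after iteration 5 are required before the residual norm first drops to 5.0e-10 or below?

Rate ρ ≈ r_5/r_4 = 1.703e-3/2.515e-3 = 0.6771.
After j more steps, r_{5+j} ≈ 1.703e-3·ρ^j; need ρ^j ≤ 5.0e-10/1.703e-3 = 2.936e-07.
j ≥ ln(2.936e-07)/ln(0.6771) = -15.0410/-0.38994 = 38.573.
So 39 more iterations are needed.

39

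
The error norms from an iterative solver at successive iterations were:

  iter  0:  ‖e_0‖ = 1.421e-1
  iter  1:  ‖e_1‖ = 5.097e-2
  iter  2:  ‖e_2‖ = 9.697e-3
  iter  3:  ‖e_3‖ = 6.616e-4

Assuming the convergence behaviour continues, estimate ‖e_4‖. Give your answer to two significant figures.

First estimate the order: p ≈ ln(‖e_3‖/‖e_2‖) / ln(‖e_2‖/‖e_1‖) = ln(6.616e-4/9.697e-3)/ln(9.697e-3/5.097e-2) = ln(0.0682273)/ln(0.190249) ≈ 1.6180.
Then ‖e_4‖ ≈ ‖e_3‖·(‖e_3‖/‖e_2‖)^p = 6.616e-4·(0.0682273)^1.6180 = 6.616e-4·0.0129821 ≈ 8.589e-06.

8.6e-6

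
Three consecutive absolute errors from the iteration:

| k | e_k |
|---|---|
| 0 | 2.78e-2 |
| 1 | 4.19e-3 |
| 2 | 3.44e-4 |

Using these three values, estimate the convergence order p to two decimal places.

1.32

p ≈ ln(e_2/e_1) / ln(e_1/e_0)
  = ln(3.44e-4/4.19e-3) / ln(4.19e-3/2.78e-2)
  = ln(0.0821002) / ln(0.150719)
  = -2.49981 / -1.89234 ≈ 1.32102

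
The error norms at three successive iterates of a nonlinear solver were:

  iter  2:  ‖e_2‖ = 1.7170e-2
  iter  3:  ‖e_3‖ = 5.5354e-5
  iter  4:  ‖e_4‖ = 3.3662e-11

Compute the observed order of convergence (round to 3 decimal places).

2.495

p ≈ ln(‖e_4‖/‖e_3‖) / ln(‖e_3‖/‖e_2‖)
  = ln(3.3662e-11/5.5354e-5) / ln(5.5354e-5/1.7170e-2)
  = ln(6.08122e-07) / ln(0.00322388)
  = -14.312890 / -5.737170 ≈ 2.494765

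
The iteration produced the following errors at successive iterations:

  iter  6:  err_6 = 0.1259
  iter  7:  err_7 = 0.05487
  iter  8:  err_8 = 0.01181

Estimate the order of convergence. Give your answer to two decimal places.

p ≈ ln(err_8/err_7) / ln(err_7/err_6)
  = ln(0.01181/0.05487) / ln(0.05487/0.1259)
  = ln(0.215236) / ln(0.435822)
  = -1.53602 / -0.83052 ≈ 1.84947

1.85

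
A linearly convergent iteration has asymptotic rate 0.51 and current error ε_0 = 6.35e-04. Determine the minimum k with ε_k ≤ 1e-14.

After k steps, ε_k ≈ 6.35e-04·0.51^k.
Need 0.51^k ≤ 1e-14/6.35e-04 = 1.5748e-11.
k ≥ ln(1.5748e-11)/ln(0.51) = -24.8743/-0.67334 = 36.942.
Smallest integer k = 37.

37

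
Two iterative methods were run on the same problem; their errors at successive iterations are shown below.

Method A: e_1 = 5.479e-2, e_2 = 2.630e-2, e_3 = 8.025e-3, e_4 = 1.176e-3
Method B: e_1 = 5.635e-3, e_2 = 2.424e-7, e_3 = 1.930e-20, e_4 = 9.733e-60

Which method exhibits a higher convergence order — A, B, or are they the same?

Method A: p ≈ ln(1.176e-3/8.025e-3)/ln(8.025e-3/2.630e-2) ≈ 1.62.
Method B: p ≈ ln(9.733e-60/1.930e-20)/ln(1.930e-20/2.424e-7) ≈ 3.00.
Method B has the higher order (≈3.0 vs ≈1.6).

B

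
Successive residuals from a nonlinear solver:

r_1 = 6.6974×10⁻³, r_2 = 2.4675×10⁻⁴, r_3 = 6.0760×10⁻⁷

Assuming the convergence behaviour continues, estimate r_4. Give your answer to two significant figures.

1.1e-11

First estimate the order: p ≈ ln(r_3/r_2) / ln(r_2/r_1) = ln(6.0760×10⁻⁷/2.4675×10⁻⁴)/ln(2.4675×10⁻⁴/6.6974×10⁻³) = ln(0.00246241)/ln(0.0368427) ≈ 1.8196.
Then r_4 ≈ r_3·(r_3/r_2)^p = 6.0760×10⁻⁷·(0.00246241)^1.8196 = 6.0760×10⁻⁷·1.79192e-05 ≈ 1.089e-11.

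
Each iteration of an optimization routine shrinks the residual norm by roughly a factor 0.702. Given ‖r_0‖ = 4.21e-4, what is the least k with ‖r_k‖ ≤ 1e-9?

After k steps, ‖r_k‖ ≈ 4.21e-4·0.702^k.
Need 0.702^k ≤ 1e-9/4.21e-4 = 2.3753e-06.
k ≥ ln(2.3753e-06)/ln(0.702) = -12.9504/-0.35382 = 36.602.
Smallest integer k = 37.

37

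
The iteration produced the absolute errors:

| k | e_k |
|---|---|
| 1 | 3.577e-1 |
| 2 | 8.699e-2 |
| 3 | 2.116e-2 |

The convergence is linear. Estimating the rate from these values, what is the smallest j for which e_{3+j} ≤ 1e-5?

6

Rate ρ ≈ e_3/e_2 = 2.116e-2/8.699e-2 = 0.2432.
After j more steps, e_{3+j} ≈ 2.116e-2·ρ^j; need ρ^j ≤ 1e-5/2.116e-2 = 0.00047259.
j ≥ ln(0.00047259)/ln(0.2432) = -7.6573/-1.41387 = 5.416.
So 6 more iterations are needed.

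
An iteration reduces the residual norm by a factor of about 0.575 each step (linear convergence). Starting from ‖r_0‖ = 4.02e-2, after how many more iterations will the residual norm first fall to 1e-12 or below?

After k steps, ‖r_k‖ ≈ 4.02e-2·0.575^k.
Need 0.575^k ≤ 1e-12/4.02e-2 = 2.48756e-11.
k ≥ ln(2.48756e-11)/ln(0.575) = -24.4171/-0.55339 = 44.123.
Smallest integer k = 45.

45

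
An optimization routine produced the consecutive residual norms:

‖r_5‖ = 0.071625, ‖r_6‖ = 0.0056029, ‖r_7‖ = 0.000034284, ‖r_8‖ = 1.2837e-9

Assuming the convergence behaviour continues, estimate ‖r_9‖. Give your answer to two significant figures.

First estimate the order: p ≈ ln(‖r_8‖/‖r_7‖) / ln(‖r_7‖/‖r_6‖) = ln(1.2837e-9/0.000034284)/ln(0.000034284/0.0056029) = ln(3.74431e-05)/ln(0.00611897) ≈ 2.0000.
Then ‖r_9‖ ≈ ‖r_8‖·(‖r_8‖/‖r_7‖)^p = 1.2837e-9·(3.74431e-05)^2.0000 = 1.2837e-9·1.40199e-09 ≈ 1.8e-18.

1.8e-18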